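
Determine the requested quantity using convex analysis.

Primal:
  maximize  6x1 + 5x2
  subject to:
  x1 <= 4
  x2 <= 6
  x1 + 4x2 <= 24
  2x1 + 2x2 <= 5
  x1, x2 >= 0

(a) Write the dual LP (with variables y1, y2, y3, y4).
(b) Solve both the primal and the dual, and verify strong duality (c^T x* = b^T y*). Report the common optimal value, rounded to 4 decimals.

The standard primal-dual pair for 'max c^T x s.t. A x <= b, x >= 0' is:
  Dual:  min b^T y  s.t.  A^T y >= c,  y >= 0.

So the dual LP is:
  minimize  4y1 + 6y2 + 24y3 + 5y4
  subject to:
    y1 + y3 + 2y4 >= 6
    y2 + 4y3 + 2y4 >= 5
    y1, y2, y3, y4 >= 0

Solving the primal: x* = (2.5, 0).
  primal value c^T x* = 15.
Solving the dual: y* = (0, 0, 0, 3).
  dual value b^T y* = 15.
Strong duality: c^T x* = b^T y*. Confirmed.

15


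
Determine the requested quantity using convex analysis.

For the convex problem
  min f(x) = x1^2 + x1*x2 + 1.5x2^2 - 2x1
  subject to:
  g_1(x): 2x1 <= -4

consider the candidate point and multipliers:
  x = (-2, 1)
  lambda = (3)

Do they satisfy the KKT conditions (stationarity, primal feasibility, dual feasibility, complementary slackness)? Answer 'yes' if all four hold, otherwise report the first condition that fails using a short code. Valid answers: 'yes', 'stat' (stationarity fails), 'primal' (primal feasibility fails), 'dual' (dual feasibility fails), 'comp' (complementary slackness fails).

Gradient of f: grad f(x) = Q x + c = (-5, 1)
Constraint values g_i(x) = a_i^T x - b_i:
  g_1((-2, 1)) = 0
Stationarity residual: grad f(x) + sum_i lambda_i a_i = (1, 1)
  -> stationarity FAILS
Primal feasibility (all g_i <= 0): OK
Dual feasibility (all lambda_i >= 0): OK
Complementary slackness (lambda_i * g_i(x) = 0 for all i): OK

Verdict: the first failing condition is stationarity -> stat.

stat


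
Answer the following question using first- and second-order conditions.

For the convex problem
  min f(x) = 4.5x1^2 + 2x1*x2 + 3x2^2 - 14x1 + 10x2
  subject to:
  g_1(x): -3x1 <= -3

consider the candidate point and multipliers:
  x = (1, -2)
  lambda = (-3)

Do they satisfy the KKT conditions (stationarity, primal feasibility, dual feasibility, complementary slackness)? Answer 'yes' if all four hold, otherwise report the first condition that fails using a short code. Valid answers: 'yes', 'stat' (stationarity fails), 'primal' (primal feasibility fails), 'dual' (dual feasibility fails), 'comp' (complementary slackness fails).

Gradient of f: grad f(x) = Q x + c = (-9, 0)
Constraint values g_i(x) = a_i^T x - b_i:
  g_1((1, -2)) = 0
Stationarity residual: grad f(x) + sum_i lambda_i a_i = (0, 0)
  -> stationarity OK
Primal feasibility (all g_i <= 0): OK
Dual feasibility (all lambda_i >= 0): FAILS
Complementary slackness (lambda_i * g_i(x) = 0 for all i): OK

Verdict: the first failing condition is dual_feasibility -> dual.

dual


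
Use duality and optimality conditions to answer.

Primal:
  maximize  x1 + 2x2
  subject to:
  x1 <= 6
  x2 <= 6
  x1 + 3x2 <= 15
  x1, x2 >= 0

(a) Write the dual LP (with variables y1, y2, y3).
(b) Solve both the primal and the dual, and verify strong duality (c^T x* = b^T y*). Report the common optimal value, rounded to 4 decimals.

The standard primal-dual pair for 'max c^T x s.t. A x <= b, x >= 0' is:
  Dual:  min b^T y  s.t.  A^T y >= c,  y >= 0.

So the dual LP is:
  minimize  6y1 + 6y2 + 15y3
  subject to:
    y1 + y3 >= 1
    y2 + 3y3 >= 2
    y1, y2, y3 >= 0

Solving the primal: x* = (6, 3).
  primal value c^T x* = 12.
Solving the dual: y* = (0.3333, 0, 0.6667).
  dual value b^T y* = 12.
Strong duality: c^T x* = b^T y*. Confirmed.

12


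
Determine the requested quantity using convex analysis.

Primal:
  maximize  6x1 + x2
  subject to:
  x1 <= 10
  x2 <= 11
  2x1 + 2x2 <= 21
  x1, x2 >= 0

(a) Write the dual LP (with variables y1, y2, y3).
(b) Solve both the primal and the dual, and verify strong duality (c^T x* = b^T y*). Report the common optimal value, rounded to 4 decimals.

The standard primal-dual pair for 'max c^T x s.t. A x <= b, x >= 0' is:
  Dual:  min b^T y  s.t.  A^T y >= c,  y >= 0.

So the dual LP is:
  minimize  10y1 + 11y2 + 21y3
  subject to:
    y1 + 2y3 >= 6
    y2 + 2y3 >= 1
    y1, y2, y3 >= 0

Solving the primal: x* = (10, 0.5).
  primal value c^T x* = 60.5.
Solving the dual: y* = (5, 0, 0.5).
  dual value b^T y* = 60.5.
Strong duality: c^T x* = b^T y*. Confirmed.

60.5


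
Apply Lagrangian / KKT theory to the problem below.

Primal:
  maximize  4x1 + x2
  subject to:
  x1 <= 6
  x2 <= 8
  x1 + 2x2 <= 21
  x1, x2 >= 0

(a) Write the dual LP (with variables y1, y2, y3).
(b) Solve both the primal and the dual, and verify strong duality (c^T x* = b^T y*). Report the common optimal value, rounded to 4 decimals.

The standard primal-dual pair for 'max c^T x s.t. A x <= b, x >= 0' is:
  Dual:  min b^T y  s.t.  A^T y >= c,  y >= 0.

So the dual LP is:
  minimize  6y1 + 8y2 + 21y3
  subject to:
    y1 + y3 >= 4
    y2 + 2y3 >= 1
    y1, y2, y3 >= 0

Solving the primal: x* = (6, 7.5).
  primal value c^T x* = 31.5.
Solving the dual: y* = (3.5, 0, 0.5).
  dual value b^T y* = 31.5.
Strong duality: c^T x* = b^T y*. Confirmed.

31.5


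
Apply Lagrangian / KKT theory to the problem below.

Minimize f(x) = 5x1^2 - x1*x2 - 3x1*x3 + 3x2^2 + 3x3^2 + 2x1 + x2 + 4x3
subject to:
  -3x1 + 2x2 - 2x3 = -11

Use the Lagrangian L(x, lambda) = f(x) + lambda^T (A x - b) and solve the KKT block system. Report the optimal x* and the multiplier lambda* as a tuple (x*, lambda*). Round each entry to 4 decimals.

Form the Lagrangian:
  L(x, lambda) = (1/2) x^T Q x + c^T x + lambda^T (A x - b)
Stationarity (grad_x L = 0): Q x + c + A^T lambda = 0.
Primal feasibility: A x = b.

This gives the KKT block system:
  [ Q   A^T ] [ x     ]   [-c ]
  [ A    0  ] [ lambda ] = [ b ]

Solving the linear system:
  x*      = (1.5656, -1.4706, 1.681)
  lambda* = (4.6946)
  f(x*)   = 30.0124

x* = (1.5656, -1.4706, 1.681), lambda* = (4.6946)


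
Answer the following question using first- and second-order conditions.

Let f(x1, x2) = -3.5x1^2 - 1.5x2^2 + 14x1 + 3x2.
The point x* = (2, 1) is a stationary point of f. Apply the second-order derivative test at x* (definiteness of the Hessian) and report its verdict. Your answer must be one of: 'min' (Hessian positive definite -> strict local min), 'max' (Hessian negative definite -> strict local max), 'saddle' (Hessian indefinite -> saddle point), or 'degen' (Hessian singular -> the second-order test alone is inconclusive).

Compute the Hessian H = grad^2 f:
  H = [[-7, 0], [0, -3]]
Verify stationarity: grad f(x*) = H x* + g = (0, 0).
Eigenvalues of H: -7, -3.
Both eigenvalues < 0, so H is negative definite -> x* is a strict local max.

max


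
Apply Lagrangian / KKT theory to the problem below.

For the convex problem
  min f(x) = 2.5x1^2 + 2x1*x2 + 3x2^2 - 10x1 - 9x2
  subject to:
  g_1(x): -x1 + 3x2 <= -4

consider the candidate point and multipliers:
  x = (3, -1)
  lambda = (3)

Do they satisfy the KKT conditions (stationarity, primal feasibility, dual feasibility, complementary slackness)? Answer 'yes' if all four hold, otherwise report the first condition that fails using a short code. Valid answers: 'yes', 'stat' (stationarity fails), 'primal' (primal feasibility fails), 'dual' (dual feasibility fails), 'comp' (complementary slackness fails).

Gradient of f: grad f(x) = Q x + c = (3, -9)
Constraint values g_i(x) = a_i^T x - b_i:
  g_1((3, -1)) = -2
Stationarity residual: grad f(x) + sum_i lambda_i a_i = (0, 0)
  -> stationarity OK
Primal feasibility (all g_i <= 0): OK
Dual feasibility (all lambda_i >= 0): OK
Complementary slackness (lambda_i * g_i(x) = 0 for all i): FAILS

Verdict: the first failing condition is complementary_slackness -> comp.

comp


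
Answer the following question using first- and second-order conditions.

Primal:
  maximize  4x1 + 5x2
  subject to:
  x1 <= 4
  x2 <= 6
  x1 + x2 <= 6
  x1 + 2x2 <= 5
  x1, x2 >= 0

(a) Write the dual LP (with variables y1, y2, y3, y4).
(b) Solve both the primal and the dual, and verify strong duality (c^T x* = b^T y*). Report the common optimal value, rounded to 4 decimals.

The standard primal-dual pair for 'max c^T x s.t. A x <= b, x >= 0' is:
  Dual:  min b^T y  s.t.  A^T y >= c,  y >= 0.

So the dual LP is:
  minimize  4y1 + 6y2 + 6y3 + 5y4
  subject to:
    y1 + y3 + y4 >= 4
    y2 + y3 + 2y4 >= 5
    y1, y2, y3, y4 >= 0

Solving the primal: x* = (4, 0.5).
  primal value c^T x* = 18.5.
Solving the dual: y* = (1.5, 0, 0, 2.5).
  dual value b^T y* = 18.5.
Strong duality: c^T x* = b^T y*. Confirmed.

18.5


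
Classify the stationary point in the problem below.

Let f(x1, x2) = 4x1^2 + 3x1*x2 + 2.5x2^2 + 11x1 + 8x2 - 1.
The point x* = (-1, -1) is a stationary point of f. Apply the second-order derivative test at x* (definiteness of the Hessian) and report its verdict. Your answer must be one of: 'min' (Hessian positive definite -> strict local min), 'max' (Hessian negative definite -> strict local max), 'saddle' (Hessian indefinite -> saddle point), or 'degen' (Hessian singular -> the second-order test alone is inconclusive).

Compute the Hessian H = grad^2 f:
  H = [[8, 3], [3, 5]]
Verify stationarity: grad f(x*) = H x* + g = (0, 0).
Eigenvalues of H: 3.1459, 9.8541.
Both eigenvalues > 0, so H is positive definite -> x* is a strict local min.

min


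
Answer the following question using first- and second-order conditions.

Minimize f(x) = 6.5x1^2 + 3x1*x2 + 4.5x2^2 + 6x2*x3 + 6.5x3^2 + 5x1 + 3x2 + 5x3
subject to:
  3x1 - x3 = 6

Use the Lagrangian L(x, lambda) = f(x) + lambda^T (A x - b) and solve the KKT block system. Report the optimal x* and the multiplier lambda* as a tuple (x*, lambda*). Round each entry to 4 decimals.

Form the Lagrangian:
  L(x, lambda) = (1/2) x^T Q x + c^T x + lambda^T (A x - b)
Stationarity (grad_x L = 0): Q x + c + A^T lambda = 0.
Primal feasibility: A x = b.

This gives the KKT block system:
  [ Q   A^T ] [ x     ]   [-c ]
  [ A    0  ] [ lambda ] = [ b ]

Solving the linear system:
  x*      = (1.6914, -0.2798, -0.9259)
  lambda* = (-8.716)
  f(x*)   = 27.642

x* = (1.6914, -0.2798, -0.9259), lambda* = (-8.716)


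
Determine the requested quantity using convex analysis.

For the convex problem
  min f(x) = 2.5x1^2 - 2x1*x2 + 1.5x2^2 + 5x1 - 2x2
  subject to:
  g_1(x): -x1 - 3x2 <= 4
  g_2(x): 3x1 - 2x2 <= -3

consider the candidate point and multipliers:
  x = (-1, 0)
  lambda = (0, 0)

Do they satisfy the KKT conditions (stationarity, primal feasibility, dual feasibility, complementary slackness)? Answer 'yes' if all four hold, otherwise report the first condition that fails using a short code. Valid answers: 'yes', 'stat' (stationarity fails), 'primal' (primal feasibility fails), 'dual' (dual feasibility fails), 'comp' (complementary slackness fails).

Gradient of f: grad f(x) = Q x + c = (0, 0)
Constraint values g_i(x) = a_i^T x - b_i:
  g_1((-1, 0)) = -3
  g_2((-1, 0)) = 0
Stationarity residual: grad f(x) + sum_i lambda_i a_i = (0, 0)
  -> stationarity OK
Primal feasibility (all g_i <= 0): OK
Dual feasibility (all lambda_i >= 0): OK
Complementary slackness (lambda_i * g_i(x) = 0 for all i): OK

Verdict: yes, KKT holds.

yes


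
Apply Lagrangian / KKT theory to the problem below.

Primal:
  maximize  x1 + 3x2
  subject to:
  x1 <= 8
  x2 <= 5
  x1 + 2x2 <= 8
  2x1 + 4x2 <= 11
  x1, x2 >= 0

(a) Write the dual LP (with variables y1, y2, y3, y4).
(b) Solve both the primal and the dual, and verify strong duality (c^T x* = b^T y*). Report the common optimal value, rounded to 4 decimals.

The standard primal-dual pair for 'max c^T x s.t. A x <= b, x >= 0' is:
  Dual:  min b^T y  s.t.  A^T y >= c,  y >= 0.

So the dual LP is:
  minimize  8y1 + 5y2 + 8y3 + 11y4
  subject to:
    y1 + y3 + 2y4 >= 1
    y2 + 2y3 + 4y4 >= 3
    y1, y2, y3, y4 >= 0

Solving the primal: x* = (0, 2.75).
  primal value c^T x* = 8.25.
Solving the dual: y* = (0, 0, 0, 0.75).
  dual value b^T y* = 8.25.
Strong duality: c^T x* = b^T y*. Confirmed.

8.25


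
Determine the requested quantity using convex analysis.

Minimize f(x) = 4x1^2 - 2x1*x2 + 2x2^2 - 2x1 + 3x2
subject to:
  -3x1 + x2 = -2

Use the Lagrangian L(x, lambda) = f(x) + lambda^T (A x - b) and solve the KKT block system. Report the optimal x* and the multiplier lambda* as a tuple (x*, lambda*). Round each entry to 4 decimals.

Form the Lagrangian:
  L(x, lambda) = (1/2) x^T Q x + c^T x + lambda^T (A x - b)
Stationarity (grad_x L = 0): Q x + c + A^T lambda = 0.
Primal feasibility: A x = b.

This gives the KKT block system:
  [ Q   A^T ] [ x     ]   [-c ]
  [ A    0  ] [ lambda ] = [ b ]

Solving the linear system:
  x*      = (0.4062, -0.7812)
  lambda* = (0.9375)
  f(x*)   = -0.6406

x* = (0.4062, -0.7812), lambda* = (0.9375)


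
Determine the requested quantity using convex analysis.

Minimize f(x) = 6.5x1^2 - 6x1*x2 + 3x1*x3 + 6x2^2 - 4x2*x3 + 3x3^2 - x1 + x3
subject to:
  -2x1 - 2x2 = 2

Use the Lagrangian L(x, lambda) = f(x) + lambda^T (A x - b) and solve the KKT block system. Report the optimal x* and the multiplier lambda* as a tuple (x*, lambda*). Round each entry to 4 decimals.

Form the Lagrangian:
  L(x, lambda) = (1/2) x^T Q x + c^T x + lambda^T (A x - b)
Stationarity (grad_x L = 0): Q x + c + A^T lambda = 0.
Primal feasibility: A x = b.

This gives the KKT block system:
  [ Q   A^T ] [ x     ]   [-c ]
  [ A    0  ] [ lambda ] = [ b ]

Solving the linear system:
  x*      = (-0.3873, -0.6127, -0.3815)
  lambda* = (-1.7514)
  f(x*)   = 1.7543

x* = (-0.3873, -0.6127, -0.3815), lambda* = (-1.7514)


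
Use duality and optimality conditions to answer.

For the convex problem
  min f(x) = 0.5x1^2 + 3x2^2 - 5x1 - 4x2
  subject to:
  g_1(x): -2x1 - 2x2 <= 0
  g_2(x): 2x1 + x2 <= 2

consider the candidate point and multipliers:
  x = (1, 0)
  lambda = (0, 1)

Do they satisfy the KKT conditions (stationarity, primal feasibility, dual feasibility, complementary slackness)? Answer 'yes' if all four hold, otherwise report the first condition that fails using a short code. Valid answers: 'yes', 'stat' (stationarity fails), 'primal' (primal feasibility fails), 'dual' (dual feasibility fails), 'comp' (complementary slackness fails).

Gradient of f: grad f(x) = Q x + c = (-4, -4)
Constraint values g_i(x) = a_i^T x - b_i:
  g_1((1, 0)) = -2
  g_2((1, 0)) = 0
Stationarity residual: grad f(x) + sum_i lambda_i a_i = (-2, -3)
  -> stationarity FAILS
Primal feasibility (all g_i <= 0): OK
Dual feasibility (all lambda_i >= 0): OK
Complementary slackness (lambda_i * g_i(x) = 0 for all i): OK

Verdict: the first failing condition is stationarity -> stat.

stat


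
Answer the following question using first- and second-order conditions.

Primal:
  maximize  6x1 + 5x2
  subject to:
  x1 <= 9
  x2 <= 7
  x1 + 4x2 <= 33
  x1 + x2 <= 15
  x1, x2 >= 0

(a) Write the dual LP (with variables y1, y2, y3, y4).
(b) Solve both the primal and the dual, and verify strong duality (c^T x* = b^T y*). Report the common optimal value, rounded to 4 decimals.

The standard primal-dual pair for 'max c^T x s.t. A x <= b, x >= 0' is:
  Dual:  min b^T y  s.t.  A^T y >= c,  y >= 0.

So the dual LP is:
  minimize  9y1 + 7y2 + 33y3 + 15y4
  subject to:
    y1 + y3 + y4 >= 6
    y2 + 4y3 + y4 >= 5
    y1, y2, y3, y4 >= 0

Solving the primal: x* = (9, 6).
  primal value c^T x* = 84.
Solving the dual: y* = (1, 0, 0, 5).
  dual value b^T y* = 84.
Strong duality: c^T x* = b^T y*. Confirmed.

84


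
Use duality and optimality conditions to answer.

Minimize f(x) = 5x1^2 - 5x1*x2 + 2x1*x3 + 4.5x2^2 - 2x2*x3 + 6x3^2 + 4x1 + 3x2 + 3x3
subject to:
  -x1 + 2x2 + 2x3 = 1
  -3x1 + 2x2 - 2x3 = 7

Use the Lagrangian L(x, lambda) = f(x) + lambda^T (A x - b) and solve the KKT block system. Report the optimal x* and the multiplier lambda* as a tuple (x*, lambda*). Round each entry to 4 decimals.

Form the Lagrangian:
  L(x, lambda) = (1/2) x^T Q x + c^T x + lambda^T (A x - b)
Stationarity (grad_x L = 0): Q x + c + A^T lambda = 0.
Primal feasibility: A x = b.

This gives the KKT block system:
  [ Q   A^T ] [ x     ]   [-c ]
  [ A    0  ] [ lambda ] = [ b ]

Solving the linear system:
  x*      = (-2.0417, -0.0417, -0.4792)
  lambda* = (-1.7604, -5.1354)
  f(x*)   = 13.9896

x* = (-2.0417, -0.0417, -0.4792), lambda* = (-1.7604, -5.1354)


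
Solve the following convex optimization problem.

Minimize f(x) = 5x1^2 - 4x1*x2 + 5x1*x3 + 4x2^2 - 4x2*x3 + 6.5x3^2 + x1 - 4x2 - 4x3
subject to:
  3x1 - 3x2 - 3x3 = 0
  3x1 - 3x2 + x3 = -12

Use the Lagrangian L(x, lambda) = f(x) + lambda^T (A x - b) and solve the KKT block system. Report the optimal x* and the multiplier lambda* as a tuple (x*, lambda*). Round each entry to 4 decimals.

Form the Lagrangian:
  L(x, lambda) = (1/2) x^T Q x + c^T x + lambda^T (A x - b)
Stationarity (grad_x L = 0): Q x + c + A^T lambda = 0.
Primal feasibility: A x = b.

This gives the KKT block system:
  [ Q   A^T ] [ x     ]   [-c ]
  [ A    0  ] [ lambda ] = [ b ]

Solving the linear system:
  x*      = (-0.6, 2.4, -3)
  lambda* = (-11.4333, 21.3)
  f(x*)   = 128.7

x* = (-0.6, 2.4, -3), lambda* = (-11.4333, 21.3)


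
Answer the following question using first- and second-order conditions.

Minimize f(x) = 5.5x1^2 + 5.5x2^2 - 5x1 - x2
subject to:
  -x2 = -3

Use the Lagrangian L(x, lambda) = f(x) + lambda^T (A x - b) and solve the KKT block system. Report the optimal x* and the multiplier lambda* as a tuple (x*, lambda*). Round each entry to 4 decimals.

Form the Lagrangian:
  L(x, lambda) = (1/2) x^T Q x + c^T x + lambda^T (A x - b)
Stationarity (grad_x L = 0): Q x + c + A^T lambda = 0.
Primal feasibility: A x = b.

This gives the KKT block system:
  [ Q   A^T ] [ x     ]   [-c ]
  [ A    0  ] [ lambda ] = [ b ]

Solving the linear system:
  x*      = (0.4545, 3)
  lambda* = (32)
  f(x*)   = 45.3636

x* = (0.4545, 3), lambda* = (32)


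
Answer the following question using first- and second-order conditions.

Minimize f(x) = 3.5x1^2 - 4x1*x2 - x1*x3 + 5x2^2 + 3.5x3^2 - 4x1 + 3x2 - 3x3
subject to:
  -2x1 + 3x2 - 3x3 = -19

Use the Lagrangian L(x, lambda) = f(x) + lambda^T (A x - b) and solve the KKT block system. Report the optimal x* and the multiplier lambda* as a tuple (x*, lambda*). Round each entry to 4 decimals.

Form the Lagrangian:
  L(x, lambda) = (1/2) x^T Q x + c^T x + lambda^T (A x - b)
Stationarity (grad_x L = 0): Q x + c + A^T lambda = 0.
Primal feasibility: A x = b.

This gives the KKT block system:
  [ Q   A^T ] [ x     ]   [-c ]
  [ A    0  ] [ lambda ] = [ b ]

Solving the linear system:
  x*      = (2.1319, -1.3956, 3.5165)
  lambda* = (6.4945)
  f(x*)   = 50.0659

x* = (2.1319, -1.3956, 3.5165), lambda* = (6.4945)


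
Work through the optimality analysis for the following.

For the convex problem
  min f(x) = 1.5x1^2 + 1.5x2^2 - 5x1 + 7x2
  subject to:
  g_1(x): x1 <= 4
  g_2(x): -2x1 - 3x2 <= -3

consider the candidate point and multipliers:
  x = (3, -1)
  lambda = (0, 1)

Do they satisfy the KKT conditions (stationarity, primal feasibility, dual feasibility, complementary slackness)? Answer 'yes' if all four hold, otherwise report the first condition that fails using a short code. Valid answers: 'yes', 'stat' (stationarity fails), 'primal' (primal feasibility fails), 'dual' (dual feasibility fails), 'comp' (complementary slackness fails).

Gradient of f: grad f(x) = Q x + c = (4, 4)
Constraint values g_i(x) = a_i^T x - b_i:
  g_1((3, -1)) = -1
  g_2((3, -1)) = 0
Stationarity residual: grad f(x) + sum_i lambda_i a_i = (2, 1)
  -> stationarity FAILS
Primal feasibility (all g_i <= 0): OK
Dual feasibility (all lambda_i >= 0): OK
Complementary slackness (lambda_i * g_i(x) = 0 for all i): OK

Verdict: the first failing condition is stationarity -> stat.

stat


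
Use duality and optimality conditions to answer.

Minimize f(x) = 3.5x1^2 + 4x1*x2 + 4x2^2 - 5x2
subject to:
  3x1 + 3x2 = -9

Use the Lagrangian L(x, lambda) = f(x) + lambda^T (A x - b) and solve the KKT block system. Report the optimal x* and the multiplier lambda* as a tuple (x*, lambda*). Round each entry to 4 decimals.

Form the Lagrangian:
  L(x, lambda) = (1/2) x^T Q x + c^T x + lambda^T (A x - b)
Stationarity (grad_x L = 0): Q x + c + A^T lambda = 0.
Primal feasibility: A x = b.

This gives the KKT block system:
  [ Q   A^T ] [ x     ]   [-c ]
  [ A    0  ] [ lambda ] = [ b ]

Solving the linear system:
  x*      = (-2.4286, -0.5714)
  lambda* = (6.4286)
  f(x*)   = 30.3571

x* = (-2.4286, -0.5714), lambda* = (6.4286)


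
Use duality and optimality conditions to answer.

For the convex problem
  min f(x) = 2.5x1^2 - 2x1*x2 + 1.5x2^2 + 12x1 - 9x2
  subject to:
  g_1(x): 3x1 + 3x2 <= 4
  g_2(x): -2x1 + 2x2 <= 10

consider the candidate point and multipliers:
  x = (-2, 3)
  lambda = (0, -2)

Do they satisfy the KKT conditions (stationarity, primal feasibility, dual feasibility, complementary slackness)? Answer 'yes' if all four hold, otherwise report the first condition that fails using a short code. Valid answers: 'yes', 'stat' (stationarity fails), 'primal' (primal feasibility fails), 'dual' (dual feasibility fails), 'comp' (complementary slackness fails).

Gradient of f: grad f(x) = Q x + c = (-4, 4)
Constraint values g_i(x) = a_i^T x - b_i:
  g_1((-2, 3)) = -1
  g_2((-2, 3)) = 0
Stationarity residual: grad f(x) + sum_i lambda_i a_i = (0, 0)
  -> stationarity OK
Primal feasibility (all g_i <= 0): OK
Dual feasibility (all lambda_i >= 0): FAILS
Complementary slackness (lambda_i * g_i(x) = 0 for all i): OK

Verdict: the first failing condition is dual_feasibility -> dual.

dual


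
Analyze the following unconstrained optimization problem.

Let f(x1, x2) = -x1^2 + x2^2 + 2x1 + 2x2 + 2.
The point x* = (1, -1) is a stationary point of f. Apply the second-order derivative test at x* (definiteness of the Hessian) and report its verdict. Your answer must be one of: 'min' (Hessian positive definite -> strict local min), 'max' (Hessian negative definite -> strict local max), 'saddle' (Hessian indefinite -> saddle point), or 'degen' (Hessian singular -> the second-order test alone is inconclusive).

Compute the Hessian H = grad^2 f:
  H = [[-2, 0], [0, 2]]
Verify stationarity: grad f(x*) = H x* + g = (0, 0).
Eigenvalues of H: -2, 2.
Eigenvalues have mixed signs, so H is indefinite -> x* is a saddle point.

saddle


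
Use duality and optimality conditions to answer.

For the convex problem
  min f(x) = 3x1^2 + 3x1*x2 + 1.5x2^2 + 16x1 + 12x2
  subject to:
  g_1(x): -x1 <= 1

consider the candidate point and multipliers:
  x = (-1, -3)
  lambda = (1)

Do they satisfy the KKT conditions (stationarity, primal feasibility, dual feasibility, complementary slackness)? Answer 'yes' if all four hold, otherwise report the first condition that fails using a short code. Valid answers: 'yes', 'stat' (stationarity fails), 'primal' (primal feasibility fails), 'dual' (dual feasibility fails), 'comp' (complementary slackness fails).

Gradient of f: grad f(x) = Q x + c = (1, 0)
Constraint values g_i(x) = a_i^T x - b_i:
  g_1((-1, -3)) = 0
Stationarity residual: grad f(x) + sum_i lambda_i a_i = (0, 0)
  -> stationarity OK
Primal feasibility (all g_i <= 0): OK
Dual feasibility (all lambda_i >= 0): OK
Complementary slackness (lambda_i * g_i(x) = 0 for all i): OK

Verdict: yes, KKT holds.

yes


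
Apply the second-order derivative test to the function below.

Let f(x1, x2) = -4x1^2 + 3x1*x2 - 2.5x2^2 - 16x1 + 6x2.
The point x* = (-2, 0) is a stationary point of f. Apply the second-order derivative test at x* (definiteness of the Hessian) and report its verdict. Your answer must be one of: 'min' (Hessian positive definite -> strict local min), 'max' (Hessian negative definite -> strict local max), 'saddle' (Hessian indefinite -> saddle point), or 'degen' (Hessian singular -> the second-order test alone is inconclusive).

Compute the Hessian H = grad^2 f:
  H = [[-8, 3], [3, -5]]
Verify stationarity: grad f(x*) = H x* + g = (0, 0).
Eigenvalues of H: -9.8541, -3.1459.
Both eigenvalues < 0, so H is negative definite -> x* is a strict local max.

max


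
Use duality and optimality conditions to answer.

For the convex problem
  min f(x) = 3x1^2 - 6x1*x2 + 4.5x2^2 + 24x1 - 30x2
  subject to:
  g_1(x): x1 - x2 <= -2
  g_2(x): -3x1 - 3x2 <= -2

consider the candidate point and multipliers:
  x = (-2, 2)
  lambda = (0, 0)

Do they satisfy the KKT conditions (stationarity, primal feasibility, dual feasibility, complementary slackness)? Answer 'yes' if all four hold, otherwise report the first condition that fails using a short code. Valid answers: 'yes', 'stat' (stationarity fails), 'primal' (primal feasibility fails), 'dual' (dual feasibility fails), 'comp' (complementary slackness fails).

Gradient of f: grad f(x) = Q x + c = (0, 0)
Constraint values g_i(x) = a_i^T x - b_i:
  g_1((-2, 2)) = -2
  g_2((-2, 2)) = 2
Stationarity residual: grad f(x) + sum_i lambda_i a_i = (0, 0)
  -> stationarity OK
Primal feasibility (all g_i <= 0): FAILS
Dual feasibility (all lambda_i >= 0): OK
Complementary slackness (lambda_i * g_i(x) = 0 for all i): OK

Verdict: the first failing condition is primal_feasibility -> primal.

primal


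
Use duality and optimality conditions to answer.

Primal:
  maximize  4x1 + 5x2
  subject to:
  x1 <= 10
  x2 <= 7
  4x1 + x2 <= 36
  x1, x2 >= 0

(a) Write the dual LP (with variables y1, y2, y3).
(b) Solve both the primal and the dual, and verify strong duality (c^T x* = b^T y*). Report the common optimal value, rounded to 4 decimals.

The standard primal-dual pair for 'max c^T x s.t. A x <= b, x >= 0' is:
  Dual:  min b^T y  s.t.  A^T y >= c,  y >= 0.

So the dual LP is:
  minimize  10y1 + 7y2 + 36y3
  subject to:
    y1 + 4y3 >= 4
    y2 + y3 >= 5
    y1, y2, y3 >= 0

Solving the primal: x* = (7.25, 7).
  primal value c^T x* = 64.
Solving the dual: y* = (0, 4, 1).
  dual value b^T y* = 64.
Strong duality: c^T x* = b^T y*. Confirmed.

64


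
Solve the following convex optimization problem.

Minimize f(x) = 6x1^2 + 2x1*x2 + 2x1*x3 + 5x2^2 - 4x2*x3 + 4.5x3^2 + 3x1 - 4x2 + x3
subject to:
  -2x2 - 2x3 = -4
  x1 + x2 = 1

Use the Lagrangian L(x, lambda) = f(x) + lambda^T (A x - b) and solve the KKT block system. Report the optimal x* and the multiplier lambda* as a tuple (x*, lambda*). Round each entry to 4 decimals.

Form the Lagrangian:
  L(x, lambda) = (1/2) x^T Q x + c^T x + lambda^T (A x - b)
Stationarity (grad_x L = 0): Q x + c + A^T lambda = 0.
Primal feasibility: A x = b.

This gives the KKT block system:
  [ Q   A^T ] [ x     ]   [-c ]
  [ A    0  ] [ lambda ] = [ b ]

Solving the linear system:
  x*      = (-0.2821, 1.2821, 0.7179)
  lambda* = (0.8846, -3.6154)
  f(x*)   = 0.9487

x* = (-0.2821, 1.2821, 0.7179), lambda* = (0.8846, -3.6154)


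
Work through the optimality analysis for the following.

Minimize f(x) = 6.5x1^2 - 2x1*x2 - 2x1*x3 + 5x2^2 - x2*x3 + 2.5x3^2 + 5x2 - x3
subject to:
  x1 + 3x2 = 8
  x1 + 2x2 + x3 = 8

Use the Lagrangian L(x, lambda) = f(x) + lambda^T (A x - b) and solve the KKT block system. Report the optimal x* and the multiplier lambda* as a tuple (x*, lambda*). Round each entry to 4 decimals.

Form the Lagrangian:
  L(x, lambda) = (1/2) x^T Q x + c^T x + lambda^T (A x - b)
Stationarity (grad_x L = 0): Q x + c + A^T lambda = 0.
Primal feasibility: A x = b.

This gives the KKT block system:
  [ Q   A^T ] [ x     ]   [-c ]
  [ A    0  ] [ lambda ] = [ b ]

Solving the linear system:
  x*      = (1.3766, 2.2078, 2.2078)
  lambda* = (-3.987, -5.0779)
  f(x*)   = 40.6753

x* = (1.3766, 2.2078, 2.2078), lambda* = (-3.987, -5.0779)


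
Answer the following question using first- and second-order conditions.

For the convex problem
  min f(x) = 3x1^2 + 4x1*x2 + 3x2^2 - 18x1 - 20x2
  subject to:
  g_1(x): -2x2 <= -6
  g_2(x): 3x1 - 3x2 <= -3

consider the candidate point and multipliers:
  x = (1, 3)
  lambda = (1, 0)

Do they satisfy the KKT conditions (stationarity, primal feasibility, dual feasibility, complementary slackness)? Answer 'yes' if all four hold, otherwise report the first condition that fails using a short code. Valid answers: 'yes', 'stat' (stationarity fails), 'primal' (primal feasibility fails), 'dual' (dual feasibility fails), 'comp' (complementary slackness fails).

Gradient of f: grad f(x) = Q x + c = (0, 2)
Constraint values g_i(x) = a_i^T x - b_i:
  g_1((1, 3)) = 0
  g_2((1, 3)) = -3
Stationarity residual: grad f(x) + sum_i lambda_i a_i = (0, 0)
  -> stationarity OK
Primal feasibility (all g_i <= 0): OK
Dual feasibility (all lambda_i >= 0): OK
Complementary slackness (lambda_i * g_i(x) = 0 for all i): OK

Verdict: yes, KKT holds.

yes


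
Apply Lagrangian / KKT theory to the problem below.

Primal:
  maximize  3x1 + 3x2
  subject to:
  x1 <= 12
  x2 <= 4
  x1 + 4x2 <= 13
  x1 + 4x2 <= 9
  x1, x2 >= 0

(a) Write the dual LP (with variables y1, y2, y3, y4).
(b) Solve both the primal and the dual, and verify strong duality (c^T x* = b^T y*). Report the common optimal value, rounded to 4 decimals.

The standard primal-dual pair for 'max c^T x s.t. A x <= b, x >= 0' is:
  Dual:  min b^T y  s.t.  A^T y >= c,  y >= 0.

So the dual LP is:
  minimize  12y1 + 4y2 + 13y3 + 9y4
  subject to:
    y1 + y3 + y4 >= 3
    y2 + 4y3 + 4y4 >= 3
    y1, y2, y3, y4 >= 0

Solving the primal: x* = (9, 0).
  primal value c^T x* = 27.
Solving the dual: y* = (0, 0, 0, 3).
  dual value b^T y* = 27.
Strong duality: c^T x* = b^T y*. Confirmed.

27


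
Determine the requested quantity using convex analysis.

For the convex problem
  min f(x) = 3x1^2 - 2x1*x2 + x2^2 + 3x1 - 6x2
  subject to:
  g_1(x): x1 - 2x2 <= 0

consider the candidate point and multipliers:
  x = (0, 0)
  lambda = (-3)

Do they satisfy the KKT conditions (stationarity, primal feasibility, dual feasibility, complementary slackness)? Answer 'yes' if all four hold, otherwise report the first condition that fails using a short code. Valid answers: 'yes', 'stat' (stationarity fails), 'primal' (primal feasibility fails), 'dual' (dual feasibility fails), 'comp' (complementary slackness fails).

Gradient of f: grad f(x) = Q x + c = (3, -6)
Constraint values g_i(x) = a_i^T x - b_i:
  g_1((0, 0)) = 0
Stationarity residual: grad f(x) + sum_i lambda_i a_i = (0, 0)
  -> stationarity OK
Primal feasibility (all g_i <= 0): OK
Dual feasibility (all lambda_i >= 0): FAILS
Complementary slackness (lambda_i * g_i(x) = 0 for all i): OK

Verdict: the first failing condition is dual_feasibility -> dual.

dual


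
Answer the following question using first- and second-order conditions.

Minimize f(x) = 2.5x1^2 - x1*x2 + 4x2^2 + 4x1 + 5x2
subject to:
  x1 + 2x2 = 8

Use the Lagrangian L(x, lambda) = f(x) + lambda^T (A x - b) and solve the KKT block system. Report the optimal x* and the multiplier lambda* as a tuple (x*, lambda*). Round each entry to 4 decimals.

Form the Lagrangian:
  L(x, lambda) = (1/2) x^T Q x + c^T x + lambda^T (A x - b)
Stationarity (grad_x L = 0): Q x + c + A^T lambda = 0.
Primal feasibility: A x = b.

This gives the KKT block system:
  [ Q   A^T ] [ x     ]   [-c ]
  [ A    0  ] [ lambda ] = [ b ]

Solving the linear system:
  x*      = (2.3125, 2.8437)
  lambda* = (-12.7187)
  f(x*)   = 62.6094

x* = (2.3125, 2.8437), lambda* = (-12.7187)


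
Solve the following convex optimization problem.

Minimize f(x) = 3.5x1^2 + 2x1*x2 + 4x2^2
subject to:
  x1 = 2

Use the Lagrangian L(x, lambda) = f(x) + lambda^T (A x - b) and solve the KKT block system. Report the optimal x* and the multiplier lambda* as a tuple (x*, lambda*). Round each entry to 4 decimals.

Form the Lagrangian:
  L(x, lambda) = (1/2) x^T Q x + c^T x + lambda^T (A x - b)
Stationarity (grad_x L = 0): Q x + c + A^T lambda = 0.
Primal feasibility: A x = b.

This gives the KKT block system:
  [ Q   A^T ] [ x     ]   [-c ]
  [ A    0  ] [ lambda ] = [ b ]

Solving the linear system:
  x*      = (2, -0.5)
  lambda* = (-13)
  f(x*)   = 13

x* = (2, -0.5), lambda* = (-13)


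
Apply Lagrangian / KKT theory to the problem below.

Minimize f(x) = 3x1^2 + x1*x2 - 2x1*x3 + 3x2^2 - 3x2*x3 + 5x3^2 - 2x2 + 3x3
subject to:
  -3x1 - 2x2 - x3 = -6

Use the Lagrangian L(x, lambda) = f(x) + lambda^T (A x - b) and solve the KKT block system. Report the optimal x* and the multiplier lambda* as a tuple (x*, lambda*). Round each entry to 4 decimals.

Form the Lagrangian:
  L(x, lambda) = (1/2) x^T Q x + c^T x + lambda^T (A x - b)
Stationarity (grad_x L = 0): Q x + c + A^T lambda = 0.
Primal feasibility: A x = b.

This gives the KKT block system:
  [ Q   A^T ] [ x     ]   [-c ]
  [ A    0  ] [ lambda ] = [ b ]

Solving the linear system:
  x*      = (1.0838, 1.1345, 0.4797)
  lambda* = (2.2259)
  f(x*)   = 6.2627

x* = (1.0838, 1.1345, 0.4797), lambda* = (2.2259)


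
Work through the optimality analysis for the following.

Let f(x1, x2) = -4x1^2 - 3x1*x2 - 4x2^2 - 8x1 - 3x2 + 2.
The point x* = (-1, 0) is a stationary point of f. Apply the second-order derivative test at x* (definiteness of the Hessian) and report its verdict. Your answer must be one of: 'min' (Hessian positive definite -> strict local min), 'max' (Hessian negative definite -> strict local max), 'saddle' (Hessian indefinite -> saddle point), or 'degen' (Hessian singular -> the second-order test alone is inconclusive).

Compute the Hessian H = grad^2 f:
  H = [[-8, -3], [-3, -8]]
Verify stationarity: grad f(x*) = H x* + g = (0, 0).
Eigenvalues of H: -11, -5.
Both eigenvalues < 0, so H is negative definite -> x* is a strict local max.

max


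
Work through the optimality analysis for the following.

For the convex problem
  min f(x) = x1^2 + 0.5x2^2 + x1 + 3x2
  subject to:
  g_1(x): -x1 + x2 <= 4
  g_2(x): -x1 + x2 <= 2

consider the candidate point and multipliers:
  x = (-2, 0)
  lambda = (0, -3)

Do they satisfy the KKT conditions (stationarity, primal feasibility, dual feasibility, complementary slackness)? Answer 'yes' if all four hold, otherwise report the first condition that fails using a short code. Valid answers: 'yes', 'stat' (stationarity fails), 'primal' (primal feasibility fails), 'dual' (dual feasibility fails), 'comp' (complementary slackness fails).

Gradient of f: grad f(x) = Q x + c = (-3, 3)
Constraint values g_i(x) = a_i^T x - b_i:
  g_1((-2, 0)) = -2
  g_2((-2, 0)) = 0
Stationarity residual: grad f(x) + sum_i lambda_i a_i = (0, 0)
  -> stationarity OK
Primal feasibility (all g_i <= 0): OK
Dual feasibility (all lambda_i >= 0): FAILS
Complementary slackness (lambda_i * g_i(x) = 0 for all i): OK

Verdict: the first failing condition is dual_feasibility -> dual.

dual


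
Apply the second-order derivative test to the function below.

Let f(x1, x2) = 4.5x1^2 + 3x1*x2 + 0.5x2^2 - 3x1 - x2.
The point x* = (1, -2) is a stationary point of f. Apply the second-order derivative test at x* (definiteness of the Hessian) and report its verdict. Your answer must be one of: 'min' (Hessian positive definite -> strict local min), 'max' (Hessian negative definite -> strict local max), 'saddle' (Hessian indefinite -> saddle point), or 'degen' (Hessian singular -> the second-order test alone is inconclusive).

Compute the Hessian H = grad^2 f:
  H = [[9, 3], [3, 1]]
Verify stationarity: grad f(x*) = H x* + g = (0, 0).
Eigenvalues of H: 0, 10.
H has a zero eigenvalue (singular; positive semidefinite but not definite), so H is neither positive definite, negative definite, nor indefinite. The second-order test alone is inconclusive -> degen.
(Indeed, f is constant along the null direction of H through x*, so x* is not a strict local extremum.)

degen


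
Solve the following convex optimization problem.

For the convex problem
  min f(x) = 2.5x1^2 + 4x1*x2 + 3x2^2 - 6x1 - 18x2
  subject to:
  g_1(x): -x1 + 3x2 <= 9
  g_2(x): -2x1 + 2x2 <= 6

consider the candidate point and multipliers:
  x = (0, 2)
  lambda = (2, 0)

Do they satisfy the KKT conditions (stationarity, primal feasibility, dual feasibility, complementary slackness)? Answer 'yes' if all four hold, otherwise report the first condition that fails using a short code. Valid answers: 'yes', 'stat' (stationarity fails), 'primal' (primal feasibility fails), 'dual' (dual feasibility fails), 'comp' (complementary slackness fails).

Gradient of f: grad f(x) = Q x + c = (2, -6)
Constraint values g_i(x) = a_i^T x - b_i:
  g_1((0, 2)) = -3
  g_2((0, 2)) = -2
Stationarity residual: grad f(x) + sum_i lambda_i a_i = (0, 0)
  -> stationarity OK
Primal feasibility (all g_i <= 0): OK
Dual feasibility (all lambda_i >= 0): OK
Complementary slackness (lambda_i * g_i(x) = 0 for all i): FAILS

Verdict: the first failing condition is complementary_slackness -> comp.

comp


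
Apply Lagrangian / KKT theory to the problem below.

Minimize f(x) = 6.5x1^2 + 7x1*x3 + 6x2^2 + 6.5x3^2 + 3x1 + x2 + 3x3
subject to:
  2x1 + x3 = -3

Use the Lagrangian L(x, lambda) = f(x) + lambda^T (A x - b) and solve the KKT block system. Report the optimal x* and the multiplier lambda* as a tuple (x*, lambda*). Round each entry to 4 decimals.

Form the Lagrangian:
  L(x, lambda) = (1/2) x^T Q x + c^T x + lambda^T (A x - b)
Stationarity (grad_x L = 0): Q x + c + A^T lambda = 0.
Primal feasibility: A x = b.

This gives the KKT block system:
  [ Q   A^T ] [ x     ]   [-c ]
  [ A    0  ] [ lambda ] = [ b ]

Solving the linear system:
  x*      = (-1.4595, -0.0833, -0.0811)
  lambda* = (8.2703)
  f(x*)   = 10.0529

x* = (-1.4595, -0.0833, -0.0811), lambda* = (8.2703)


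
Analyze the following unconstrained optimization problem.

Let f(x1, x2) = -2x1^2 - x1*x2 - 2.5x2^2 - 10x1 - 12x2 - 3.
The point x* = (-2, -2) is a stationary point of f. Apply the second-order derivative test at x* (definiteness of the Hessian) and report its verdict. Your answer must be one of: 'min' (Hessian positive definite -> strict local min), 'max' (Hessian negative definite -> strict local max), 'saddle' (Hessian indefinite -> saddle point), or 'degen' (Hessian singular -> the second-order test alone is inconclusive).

Compute the Hessian H = grad^2 f:
  H = [[-4, -1], [-1, -5]]
Verify stationarity: grad f(x*) = H x* + g = (0, 0).
Eigenvalues of H: -5.618, -3.382.
Both eigenvalues < 0, so H is negative definite -> x* is a strict local max.

max


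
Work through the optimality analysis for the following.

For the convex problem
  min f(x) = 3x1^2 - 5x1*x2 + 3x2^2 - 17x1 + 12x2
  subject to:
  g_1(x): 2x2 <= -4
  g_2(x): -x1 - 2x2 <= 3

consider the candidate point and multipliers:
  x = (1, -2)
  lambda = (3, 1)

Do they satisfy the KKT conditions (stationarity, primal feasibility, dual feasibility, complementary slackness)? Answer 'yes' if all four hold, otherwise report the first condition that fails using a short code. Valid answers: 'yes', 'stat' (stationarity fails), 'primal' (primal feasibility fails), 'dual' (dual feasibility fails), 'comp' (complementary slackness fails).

Gradient of f: grad f(x) = Q x + c = (-1, -5)
Constraint values g_i(x) = a_i^T x - b_i:
  g_1((1, -2)) = 0
  g_2((1, -2)) = 0
Stationarity residual: grad f(x) + sum_i lambda_i a_i = (-2, -1)
  -> stationarity FAILS
Primal feasibility (all g_i <= 0): OK
Dual feasibility (all lambda_i >= 0): OK
Complementary slackness (lambda_i * g_i(x) = 0 for all i): OK

Verdict: the first failing condition is stationarity -> stat.

stat


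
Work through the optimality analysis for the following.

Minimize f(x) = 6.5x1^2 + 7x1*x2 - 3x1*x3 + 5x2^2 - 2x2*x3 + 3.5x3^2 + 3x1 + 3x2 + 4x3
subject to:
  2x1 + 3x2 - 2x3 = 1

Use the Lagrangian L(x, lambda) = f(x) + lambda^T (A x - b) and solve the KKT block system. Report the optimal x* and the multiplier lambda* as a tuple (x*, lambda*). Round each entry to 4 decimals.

Form the Lagrangian:
  L(x, lambda) = (1/2) x^T Q x + c^T x + lambda^T (A x - b)
Stationarity (grad_x L = 0): Q x + c + A^T lambda = 0.
Primal feasibility: A x = b.

This gives the KKT block system:
  [ Q   A^T ] [ x     ]   [-c ]
  [ A    0  ] [ lambda ] = [ b ]

Solving the linear system:
  x*      = (-0.299, -0.074, -0.91)
  lambda* = (-0.6624)
  f(x*)   = -2.0482

x* = (-0.299, -0.074, -0.91), lambda* = (-0.6624)


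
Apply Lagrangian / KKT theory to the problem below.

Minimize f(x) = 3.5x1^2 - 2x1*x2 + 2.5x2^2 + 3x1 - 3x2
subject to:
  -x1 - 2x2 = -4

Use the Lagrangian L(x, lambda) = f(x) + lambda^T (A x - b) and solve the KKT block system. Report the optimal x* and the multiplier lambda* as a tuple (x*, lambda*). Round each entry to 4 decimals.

Form the Lagrangian:
  L(x, lambda) = (1/2) x^T Q x + c^T x + lambda^T (A x - b)
Stationarity (grad_x L = 0): Q x + c + A^T lambda = 0.
Primal feasibility: A x = b.

This gives the KKT block system:
  [ Q   A^T ] [ x     ]   [-c ]
  [ A    0  ] [ lambda ] = [ b ]

Solving the linear system:
  x*      = (0.439, 1.7805)
  lambda* = (2.5122)
  f(x*)   = 3.0122

x* = (0.439, 1.7805), lambda* = (2.5122)
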